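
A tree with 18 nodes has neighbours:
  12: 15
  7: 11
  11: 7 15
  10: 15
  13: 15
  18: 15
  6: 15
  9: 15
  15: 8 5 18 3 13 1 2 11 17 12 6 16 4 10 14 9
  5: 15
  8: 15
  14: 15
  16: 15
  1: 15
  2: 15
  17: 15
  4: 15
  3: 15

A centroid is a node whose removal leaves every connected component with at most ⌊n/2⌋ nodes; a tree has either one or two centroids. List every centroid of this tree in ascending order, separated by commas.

15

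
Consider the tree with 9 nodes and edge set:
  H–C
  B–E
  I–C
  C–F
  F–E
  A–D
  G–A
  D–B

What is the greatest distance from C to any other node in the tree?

A farthest node from C is G.
The path C – F – E – B – D – A – G has 6 edges.

6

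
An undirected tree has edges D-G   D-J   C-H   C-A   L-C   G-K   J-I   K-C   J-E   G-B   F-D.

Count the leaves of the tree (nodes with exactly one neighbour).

The leaves are A, B, E, F, H, I, L.
That is 7 leaves.

7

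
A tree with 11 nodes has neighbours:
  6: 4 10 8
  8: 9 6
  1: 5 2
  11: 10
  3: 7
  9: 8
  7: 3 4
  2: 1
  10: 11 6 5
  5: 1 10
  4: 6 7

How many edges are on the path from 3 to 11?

3 - 7 - 4 - 6 - 10 - 11: 5 edges.

5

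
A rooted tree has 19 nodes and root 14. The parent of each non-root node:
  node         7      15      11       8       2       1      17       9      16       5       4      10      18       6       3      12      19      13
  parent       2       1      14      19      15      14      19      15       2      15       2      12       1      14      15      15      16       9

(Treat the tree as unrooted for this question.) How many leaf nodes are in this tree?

11

Degree-1 nodes: 3, 4, 5, 6, 7, 8, 10, 11, 13, 17, 18 — 11 of them.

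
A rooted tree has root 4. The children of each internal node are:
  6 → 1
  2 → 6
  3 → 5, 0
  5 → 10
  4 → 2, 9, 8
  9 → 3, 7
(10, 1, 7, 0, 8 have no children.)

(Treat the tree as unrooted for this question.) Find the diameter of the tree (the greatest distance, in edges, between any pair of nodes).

7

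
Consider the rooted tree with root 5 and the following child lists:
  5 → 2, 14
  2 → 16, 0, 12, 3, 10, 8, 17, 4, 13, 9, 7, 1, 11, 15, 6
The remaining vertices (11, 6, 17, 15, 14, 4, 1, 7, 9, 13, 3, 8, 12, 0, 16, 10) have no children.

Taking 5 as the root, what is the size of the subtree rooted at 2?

16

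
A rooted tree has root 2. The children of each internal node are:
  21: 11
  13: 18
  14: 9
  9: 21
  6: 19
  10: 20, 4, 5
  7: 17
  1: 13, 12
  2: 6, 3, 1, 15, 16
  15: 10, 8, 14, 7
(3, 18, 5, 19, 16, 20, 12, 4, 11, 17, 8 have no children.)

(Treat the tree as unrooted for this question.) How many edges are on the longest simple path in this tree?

A longest path is 11–21–9–14–15–2–1–13–18, with 8 edges.

8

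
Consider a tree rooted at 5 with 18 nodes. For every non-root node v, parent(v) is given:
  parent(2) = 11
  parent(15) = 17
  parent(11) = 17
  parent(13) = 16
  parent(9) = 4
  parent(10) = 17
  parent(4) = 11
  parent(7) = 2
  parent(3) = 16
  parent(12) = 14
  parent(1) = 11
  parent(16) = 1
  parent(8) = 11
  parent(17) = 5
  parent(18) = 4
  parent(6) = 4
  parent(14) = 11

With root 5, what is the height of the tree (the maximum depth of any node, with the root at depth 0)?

A deepest node is 13, reached by 5-17-11-1-16-13.
That path has 5 edges, so the height is 5.

5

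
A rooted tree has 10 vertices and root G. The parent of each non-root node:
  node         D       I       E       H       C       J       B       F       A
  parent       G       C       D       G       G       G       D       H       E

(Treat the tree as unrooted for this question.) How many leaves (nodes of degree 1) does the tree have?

5

The leaves are A, B, F, I, J.
That is 5 leaves.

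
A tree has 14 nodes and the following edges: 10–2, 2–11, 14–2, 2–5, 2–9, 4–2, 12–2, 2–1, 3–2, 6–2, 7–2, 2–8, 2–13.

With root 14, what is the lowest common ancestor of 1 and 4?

2

Path 1→root: 1 2 14; path 4→root: 4 2 14.
First common node: 2.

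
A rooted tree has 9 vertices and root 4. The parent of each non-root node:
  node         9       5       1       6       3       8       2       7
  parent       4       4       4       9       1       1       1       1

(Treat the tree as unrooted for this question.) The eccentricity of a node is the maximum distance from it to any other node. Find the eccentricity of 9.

3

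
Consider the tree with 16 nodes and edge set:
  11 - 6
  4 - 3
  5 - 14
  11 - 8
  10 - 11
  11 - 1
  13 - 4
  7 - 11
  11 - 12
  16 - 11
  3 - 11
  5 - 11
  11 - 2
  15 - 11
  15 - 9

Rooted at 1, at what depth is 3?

Climbing from 3 to the root: 3 → 11 → 1. That's 2 steps.

2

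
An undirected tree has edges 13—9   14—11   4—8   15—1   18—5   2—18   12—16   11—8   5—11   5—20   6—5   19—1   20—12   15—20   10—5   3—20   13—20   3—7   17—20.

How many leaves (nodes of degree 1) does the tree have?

10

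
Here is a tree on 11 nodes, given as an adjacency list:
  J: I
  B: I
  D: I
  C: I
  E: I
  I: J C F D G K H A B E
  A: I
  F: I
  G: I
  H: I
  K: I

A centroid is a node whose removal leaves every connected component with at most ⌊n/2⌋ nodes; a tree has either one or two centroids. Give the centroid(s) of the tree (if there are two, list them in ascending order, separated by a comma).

Removing I splits the tree into components of sizes 1, 1, 1, 1, 1, 1, 1, 1, 1, 1; the largest is 1 ≤ ⌊11/2⌋ = 5.
Every other node leaves some component of size > 5, so the centroid is unique.

I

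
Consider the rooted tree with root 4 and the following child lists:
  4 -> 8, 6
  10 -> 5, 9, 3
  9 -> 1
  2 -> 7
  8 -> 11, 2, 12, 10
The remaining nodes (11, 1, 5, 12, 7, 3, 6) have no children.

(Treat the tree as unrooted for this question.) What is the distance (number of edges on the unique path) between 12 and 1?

4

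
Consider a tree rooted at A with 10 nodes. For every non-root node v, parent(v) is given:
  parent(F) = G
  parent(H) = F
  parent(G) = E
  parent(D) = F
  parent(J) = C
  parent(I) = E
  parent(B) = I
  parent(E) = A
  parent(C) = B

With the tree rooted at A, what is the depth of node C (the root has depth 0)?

Path from A to C: A → E → I → B → C, which has 4 edges.

4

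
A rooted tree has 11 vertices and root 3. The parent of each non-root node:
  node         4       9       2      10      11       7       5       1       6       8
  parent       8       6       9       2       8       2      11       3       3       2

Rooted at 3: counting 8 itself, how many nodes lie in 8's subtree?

Descendants of 8 (including itself): 8, 4, 11, 5. That's 4.

4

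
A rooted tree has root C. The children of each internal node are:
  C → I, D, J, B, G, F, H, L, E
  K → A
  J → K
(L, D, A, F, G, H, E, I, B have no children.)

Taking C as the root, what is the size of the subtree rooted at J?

3

The subtree rooted at J contains: J, K, A — 3 nodes.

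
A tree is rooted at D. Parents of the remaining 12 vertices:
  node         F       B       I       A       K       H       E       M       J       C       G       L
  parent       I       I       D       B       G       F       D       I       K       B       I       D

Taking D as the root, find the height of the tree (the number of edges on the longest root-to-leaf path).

The longest root-to-leaf path is D – I – G – K – J (4 edges).

4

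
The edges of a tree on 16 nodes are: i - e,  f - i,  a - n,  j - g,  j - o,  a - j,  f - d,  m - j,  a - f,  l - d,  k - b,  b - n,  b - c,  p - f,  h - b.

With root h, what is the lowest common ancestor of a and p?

a

a's ancestor chain is a, n, b, h and p's is p, f, a, n, b, h; they first meet at a.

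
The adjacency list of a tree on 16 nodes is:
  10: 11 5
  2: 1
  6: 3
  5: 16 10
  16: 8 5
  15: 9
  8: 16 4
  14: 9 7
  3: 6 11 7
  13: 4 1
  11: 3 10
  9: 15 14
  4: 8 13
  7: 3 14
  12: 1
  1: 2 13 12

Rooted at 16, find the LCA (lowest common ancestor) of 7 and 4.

16

7's ancestor chain is 7, 3, 11, 10, 5, 16 and 4's is 4, 8, 16; they first meet at 16.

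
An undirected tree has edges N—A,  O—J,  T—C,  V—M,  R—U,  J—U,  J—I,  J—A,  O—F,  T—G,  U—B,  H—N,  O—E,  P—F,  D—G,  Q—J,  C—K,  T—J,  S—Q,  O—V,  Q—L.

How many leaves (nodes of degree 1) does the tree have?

Exactly 11 nodes have a single neighbour: B, D, E, H, I, K, L, M, P, R, S.

11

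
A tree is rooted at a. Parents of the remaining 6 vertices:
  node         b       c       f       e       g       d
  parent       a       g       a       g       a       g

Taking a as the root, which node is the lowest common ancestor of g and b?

g's ancestor chain is g, a and b's is b, a; they first meet at a.

a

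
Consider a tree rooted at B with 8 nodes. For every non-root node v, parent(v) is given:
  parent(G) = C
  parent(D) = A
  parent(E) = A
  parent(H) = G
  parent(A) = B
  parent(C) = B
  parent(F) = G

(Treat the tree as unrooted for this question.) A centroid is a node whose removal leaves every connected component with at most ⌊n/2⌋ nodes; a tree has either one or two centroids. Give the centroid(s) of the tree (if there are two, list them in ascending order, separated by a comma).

Removing C splits the tree into components of sizes 4, 3; the largest is 4 ≤ ⌊8/2⌋ = 4.
B is adjacent to C and is also a centroid (the largest component after removing it is likewise 4).

B, C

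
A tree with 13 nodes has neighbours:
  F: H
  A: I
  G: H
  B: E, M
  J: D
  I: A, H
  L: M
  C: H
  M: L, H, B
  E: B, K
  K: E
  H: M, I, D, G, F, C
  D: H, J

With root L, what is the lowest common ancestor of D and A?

Ancestors of D (toward the root): D, H, M, L.
Ancestors of A: A, I, H, M, L.
The deepest node appearing in both lists is H.

H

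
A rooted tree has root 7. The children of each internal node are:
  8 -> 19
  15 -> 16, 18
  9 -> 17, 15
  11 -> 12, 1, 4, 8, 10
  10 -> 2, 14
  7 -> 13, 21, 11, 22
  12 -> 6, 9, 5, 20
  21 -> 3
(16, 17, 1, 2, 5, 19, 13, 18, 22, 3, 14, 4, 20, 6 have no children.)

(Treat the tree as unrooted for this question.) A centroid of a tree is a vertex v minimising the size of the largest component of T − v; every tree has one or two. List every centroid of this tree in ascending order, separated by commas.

If 11 is removed the pieces have sizes 9, 5, 3, 2, 1, 1, all ≤ ⌊22/2⌋ = 11.
Every other node leaves some component of size > 11, so the centroid is unique.

11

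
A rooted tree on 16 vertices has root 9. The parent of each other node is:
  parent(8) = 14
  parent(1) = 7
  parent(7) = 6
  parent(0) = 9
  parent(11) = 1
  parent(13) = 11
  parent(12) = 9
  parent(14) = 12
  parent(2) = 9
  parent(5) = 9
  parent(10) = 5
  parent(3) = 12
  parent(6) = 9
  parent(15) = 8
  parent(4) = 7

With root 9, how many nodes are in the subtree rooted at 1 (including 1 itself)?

1's subtree: {1, 11, 13}, size 3.

3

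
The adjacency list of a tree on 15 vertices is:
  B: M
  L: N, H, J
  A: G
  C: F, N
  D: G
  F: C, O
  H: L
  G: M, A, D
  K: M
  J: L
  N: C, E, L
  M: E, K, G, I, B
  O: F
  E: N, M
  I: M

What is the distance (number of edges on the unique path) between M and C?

3

The path is M - E - N - C, which has 3 edges.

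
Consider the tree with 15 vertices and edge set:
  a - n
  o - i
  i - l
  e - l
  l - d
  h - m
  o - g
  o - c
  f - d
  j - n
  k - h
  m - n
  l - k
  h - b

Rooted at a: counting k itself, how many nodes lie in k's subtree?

9

The subtree rooted at k contains: k, l, d, e, i, f, o, g, c — 9 nodes.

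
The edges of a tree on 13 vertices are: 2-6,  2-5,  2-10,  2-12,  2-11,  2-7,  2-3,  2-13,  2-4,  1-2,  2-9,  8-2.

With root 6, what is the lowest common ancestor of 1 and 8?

2

1's ancestor chain is 1, 2, 6 and 8's is 8, 2, 6; they first meet at 2.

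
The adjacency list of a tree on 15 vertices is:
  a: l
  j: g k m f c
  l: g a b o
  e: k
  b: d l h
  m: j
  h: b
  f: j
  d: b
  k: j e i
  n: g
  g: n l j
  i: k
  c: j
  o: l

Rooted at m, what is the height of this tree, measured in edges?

5

The longest root-to-leaf path is m–j–g–l–b–d (5 edges).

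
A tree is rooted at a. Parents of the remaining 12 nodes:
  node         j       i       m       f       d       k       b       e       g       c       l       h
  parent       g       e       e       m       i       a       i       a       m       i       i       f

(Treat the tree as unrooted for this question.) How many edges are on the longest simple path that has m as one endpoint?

3

A farthest node from m is d (c, b, l, k also at distance 3).
The path m-e-i-d has 3 edges.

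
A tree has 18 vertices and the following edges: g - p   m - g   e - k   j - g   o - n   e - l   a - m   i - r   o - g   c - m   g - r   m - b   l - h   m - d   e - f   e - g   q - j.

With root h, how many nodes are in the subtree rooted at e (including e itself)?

16

Descendants of e (including itself): e, g, k, f, m, j, o, r, p, a, b, d, c, q, n, i. That's 16.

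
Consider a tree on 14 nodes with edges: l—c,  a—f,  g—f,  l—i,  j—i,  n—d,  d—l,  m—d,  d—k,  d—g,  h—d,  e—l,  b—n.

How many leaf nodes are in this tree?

Exactly 8 nodes have a single neighbour: a, b, c, e, h, j, k, m.

8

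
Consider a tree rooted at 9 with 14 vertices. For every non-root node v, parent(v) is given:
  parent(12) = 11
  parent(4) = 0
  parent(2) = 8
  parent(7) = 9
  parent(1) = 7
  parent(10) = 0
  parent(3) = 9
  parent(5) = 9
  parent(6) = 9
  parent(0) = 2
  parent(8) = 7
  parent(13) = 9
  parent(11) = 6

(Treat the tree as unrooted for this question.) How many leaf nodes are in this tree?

7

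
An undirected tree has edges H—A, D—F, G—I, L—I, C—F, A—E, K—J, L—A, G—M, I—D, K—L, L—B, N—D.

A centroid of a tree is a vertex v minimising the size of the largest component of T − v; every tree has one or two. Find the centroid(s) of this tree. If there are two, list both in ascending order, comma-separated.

I, L

If I is removed the pieces have sizes 7, 4, 2, all ≤ ⌊14/2⌋ = 7.
Its neighbour L also leaves a largest component of size 7, so both are centroids.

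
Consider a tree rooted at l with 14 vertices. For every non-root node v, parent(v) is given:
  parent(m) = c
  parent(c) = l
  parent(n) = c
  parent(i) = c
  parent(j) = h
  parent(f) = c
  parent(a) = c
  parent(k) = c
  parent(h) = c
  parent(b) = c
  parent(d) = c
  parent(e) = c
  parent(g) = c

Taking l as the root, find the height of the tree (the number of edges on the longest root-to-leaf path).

The longest root-to-leaf path is l–c–h–j (3 edges).

3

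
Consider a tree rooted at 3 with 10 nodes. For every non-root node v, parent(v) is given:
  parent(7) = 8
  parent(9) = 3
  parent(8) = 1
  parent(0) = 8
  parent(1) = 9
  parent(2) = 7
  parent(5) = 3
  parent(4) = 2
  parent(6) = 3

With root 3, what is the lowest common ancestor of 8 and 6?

3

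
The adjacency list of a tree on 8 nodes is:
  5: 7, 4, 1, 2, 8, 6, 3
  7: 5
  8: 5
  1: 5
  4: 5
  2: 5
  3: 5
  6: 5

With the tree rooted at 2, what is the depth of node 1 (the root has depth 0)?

2

Climbing from 1 to the root: 1 – 5 – 2. That's 2 steps.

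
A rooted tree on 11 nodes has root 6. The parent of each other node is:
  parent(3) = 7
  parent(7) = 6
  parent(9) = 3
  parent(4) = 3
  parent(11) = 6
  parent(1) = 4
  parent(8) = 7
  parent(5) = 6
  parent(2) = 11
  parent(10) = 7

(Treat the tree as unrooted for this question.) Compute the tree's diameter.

6

Starting from 2, a farthest node is 1 at distance 6.
One longest path: 2–11–6–7–3–4–1.
So the diameter is 6.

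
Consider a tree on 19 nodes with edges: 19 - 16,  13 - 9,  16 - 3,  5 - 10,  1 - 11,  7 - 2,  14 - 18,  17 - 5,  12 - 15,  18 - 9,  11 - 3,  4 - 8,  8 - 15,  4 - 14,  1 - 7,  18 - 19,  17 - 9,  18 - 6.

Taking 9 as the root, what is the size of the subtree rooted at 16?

The subtree rooted at 16 contains: 16, 3, 11, 1, 7, 2 — 6 nodes.

6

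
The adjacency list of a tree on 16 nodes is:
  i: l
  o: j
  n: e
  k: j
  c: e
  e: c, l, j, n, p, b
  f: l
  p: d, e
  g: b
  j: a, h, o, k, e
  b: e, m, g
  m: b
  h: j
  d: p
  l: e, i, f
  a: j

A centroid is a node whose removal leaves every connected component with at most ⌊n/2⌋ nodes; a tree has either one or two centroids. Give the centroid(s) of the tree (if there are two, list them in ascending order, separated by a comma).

e

If e is removed the pieces have sizes 5, 3, 3, 2, 1, 1, all ≤ ⌊16/2⌋ = 8.
No neighbour of e does as well, so e is the unique centroid.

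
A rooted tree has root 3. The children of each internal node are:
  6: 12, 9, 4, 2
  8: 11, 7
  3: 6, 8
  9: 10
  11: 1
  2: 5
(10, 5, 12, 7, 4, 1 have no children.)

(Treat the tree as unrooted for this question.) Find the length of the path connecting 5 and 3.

3

Walking from 5: 5–2–6–3. Length 3.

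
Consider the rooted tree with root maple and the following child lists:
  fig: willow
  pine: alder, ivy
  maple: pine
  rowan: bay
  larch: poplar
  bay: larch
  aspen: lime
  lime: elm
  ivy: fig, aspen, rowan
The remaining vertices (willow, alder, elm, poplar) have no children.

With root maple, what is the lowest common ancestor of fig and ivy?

ivy

Ancestors of fig (toward the root): fig, ivy, pine, maple.
Ancestors of ivy: ivy, pine, maple.
The deepest node appearing in both lists is ivy.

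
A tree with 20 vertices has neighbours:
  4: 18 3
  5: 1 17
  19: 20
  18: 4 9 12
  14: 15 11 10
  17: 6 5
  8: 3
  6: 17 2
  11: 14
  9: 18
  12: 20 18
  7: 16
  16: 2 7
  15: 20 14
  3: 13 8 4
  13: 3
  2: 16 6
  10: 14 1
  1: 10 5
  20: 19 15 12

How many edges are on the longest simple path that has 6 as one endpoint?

The node farthest from 6 is 13 (8 also at distance 12), via 6 – 17 – 5 – 1 – 10 – 14 – 15 – 20 – 12 – 18 – 4 – 3 – 13 — 12 edges.

12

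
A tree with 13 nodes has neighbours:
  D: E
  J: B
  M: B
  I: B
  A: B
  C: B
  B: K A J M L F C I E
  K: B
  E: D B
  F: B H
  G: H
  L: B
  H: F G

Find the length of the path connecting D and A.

3

D–E–B–A: 3 edges.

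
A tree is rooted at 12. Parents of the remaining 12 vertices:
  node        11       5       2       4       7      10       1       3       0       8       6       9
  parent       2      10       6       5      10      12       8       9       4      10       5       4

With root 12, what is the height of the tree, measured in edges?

The longest root-to-leaf path is 12–10–5–4–9–3 (5 edges).

5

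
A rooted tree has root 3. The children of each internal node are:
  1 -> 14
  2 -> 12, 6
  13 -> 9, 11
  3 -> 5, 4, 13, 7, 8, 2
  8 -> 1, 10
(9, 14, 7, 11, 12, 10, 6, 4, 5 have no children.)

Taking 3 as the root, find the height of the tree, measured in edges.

3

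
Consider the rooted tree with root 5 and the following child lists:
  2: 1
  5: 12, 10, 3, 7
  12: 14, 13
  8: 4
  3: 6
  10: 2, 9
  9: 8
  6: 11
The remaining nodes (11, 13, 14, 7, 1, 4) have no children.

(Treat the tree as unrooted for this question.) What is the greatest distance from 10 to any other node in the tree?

4

The node farthest from 10 is 11, via 10-5-3-6-11 — 4 edges.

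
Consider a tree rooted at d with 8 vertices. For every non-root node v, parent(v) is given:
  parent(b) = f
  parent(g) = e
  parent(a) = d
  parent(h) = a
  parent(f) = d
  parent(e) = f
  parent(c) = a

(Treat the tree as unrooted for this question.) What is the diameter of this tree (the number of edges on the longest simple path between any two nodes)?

5

A longest path is c-a-d-f-e-g, with 5 edges.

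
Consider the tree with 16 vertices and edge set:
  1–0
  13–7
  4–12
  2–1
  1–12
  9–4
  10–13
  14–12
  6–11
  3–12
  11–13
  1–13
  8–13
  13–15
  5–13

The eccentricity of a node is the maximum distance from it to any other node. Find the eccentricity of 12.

4

A farthest node from 12 is 6.
The path 12–1–13–11–6 has 4 edges.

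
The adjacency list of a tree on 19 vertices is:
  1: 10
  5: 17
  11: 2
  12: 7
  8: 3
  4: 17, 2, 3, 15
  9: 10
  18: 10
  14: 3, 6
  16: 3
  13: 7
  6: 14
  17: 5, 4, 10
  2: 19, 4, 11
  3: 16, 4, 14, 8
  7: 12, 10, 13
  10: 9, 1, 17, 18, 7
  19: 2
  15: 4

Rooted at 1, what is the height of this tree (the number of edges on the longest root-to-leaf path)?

6 sits deepest: 1–10–17–4–3–14–6 — 6 edges from the root.

6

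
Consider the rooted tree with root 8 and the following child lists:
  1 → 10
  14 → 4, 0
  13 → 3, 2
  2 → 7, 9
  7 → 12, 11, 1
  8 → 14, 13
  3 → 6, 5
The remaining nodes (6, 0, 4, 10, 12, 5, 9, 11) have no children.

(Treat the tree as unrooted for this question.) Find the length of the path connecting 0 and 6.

5

0 – 14 – 8 – 13 – 3 – 6: 5 edges.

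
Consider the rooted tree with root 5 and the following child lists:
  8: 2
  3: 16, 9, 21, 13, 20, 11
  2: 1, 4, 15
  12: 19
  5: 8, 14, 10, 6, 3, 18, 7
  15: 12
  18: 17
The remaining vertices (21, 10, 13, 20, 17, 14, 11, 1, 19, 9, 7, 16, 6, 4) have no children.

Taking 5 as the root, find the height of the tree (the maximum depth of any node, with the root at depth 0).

5

The longest root-to-leaf path is 5 → 8 → 2 → 15 → 12 → 19 (5 edges).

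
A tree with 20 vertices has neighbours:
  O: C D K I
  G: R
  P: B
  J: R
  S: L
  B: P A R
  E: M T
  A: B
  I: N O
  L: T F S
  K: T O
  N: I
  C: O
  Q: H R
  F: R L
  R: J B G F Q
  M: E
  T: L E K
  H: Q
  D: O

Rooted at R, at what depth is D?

Climbing from D to the root: D–O–K–T–L–F–R. That's 6 steps.

6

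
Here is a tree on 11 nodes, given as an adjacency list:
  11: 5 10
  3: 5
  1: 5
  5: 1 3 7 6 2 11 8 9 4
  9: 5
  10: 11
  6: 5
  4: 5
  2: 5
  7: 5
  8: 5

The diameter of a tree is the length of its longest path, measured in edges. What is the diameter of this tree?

A longest path is 10 - 11 - 5 - 4, with 3 edges.

3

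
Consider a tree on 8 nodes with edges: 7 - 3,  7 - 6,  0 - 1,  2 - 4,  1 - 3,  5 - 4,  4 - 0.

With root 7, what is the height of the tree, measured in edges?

5

2 sits deepest: 7 → 3 → 1 → 0 → 4 → 2 — 5 edges from the root.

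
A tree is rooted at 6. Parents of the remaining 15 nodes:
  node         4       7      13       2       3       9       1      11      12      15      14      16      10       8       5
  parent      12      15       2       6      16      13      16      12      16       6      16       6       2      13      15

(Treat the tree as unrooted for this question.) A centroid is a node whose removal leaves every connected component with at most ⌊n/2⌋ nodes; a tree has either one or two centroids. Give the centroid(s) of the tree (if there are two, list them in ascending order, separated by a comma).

6

Delete 6: the remaining components have sizes 7, 5, 3. Max 7 ≤ 8, so 6 is a centroid.
Every other node leaves some component of size > 8, so the centroid is unique.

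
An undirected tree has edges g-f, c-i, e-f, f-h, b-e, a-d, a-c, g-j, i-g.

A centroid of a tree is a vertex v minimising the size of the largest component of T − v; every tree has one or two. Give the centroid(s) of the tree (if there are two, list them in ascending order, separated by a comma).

g

If g is removed the pieces have sizes 4, 4, 1, all ≤ ⌊10/2⌋ = 5.
Every other node leaves some component of size > 5, so the centroid is unique.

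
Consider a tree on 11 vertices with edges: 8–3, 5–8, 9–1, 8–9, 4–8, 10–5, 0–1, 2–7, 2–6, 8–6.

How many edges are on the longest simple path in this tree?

6

Starting from 7, a farthest node is 0 at distance 6.
One longest path: 7 – 2 – 6 – 8 – 9 – 1 – 0.
So the diameter is 6.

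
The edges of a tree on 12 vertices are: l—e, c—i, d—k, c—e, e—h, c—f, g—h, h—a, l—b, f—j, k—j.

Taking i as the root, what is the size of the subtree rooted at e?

6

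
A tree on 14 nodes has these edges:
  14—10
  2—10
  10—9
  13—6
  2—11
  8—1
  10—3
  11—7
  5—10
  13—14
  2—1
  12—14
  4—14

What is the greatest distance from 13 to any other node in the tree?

5

A farthest node from 13 is 7 (8 also at distance 5).
The path 13 – 14 – 10 – 2 – 11 – 7 has 5 edges.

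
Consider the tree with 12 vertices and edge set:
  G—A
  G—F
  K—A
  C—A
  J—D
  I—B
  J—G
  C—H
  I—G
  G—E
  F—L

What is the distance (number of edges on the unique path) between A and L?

The path is A – G – F – L, which has 3 edges.

3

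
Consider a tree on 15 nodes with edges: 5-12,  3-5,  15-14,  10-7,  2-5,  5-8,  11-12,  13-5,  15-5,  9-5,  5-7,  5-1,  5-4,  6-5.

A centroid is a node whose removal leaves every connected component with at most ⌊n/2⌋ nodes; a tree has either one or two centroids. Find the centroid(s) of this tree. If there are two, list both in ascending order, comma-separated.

5

If 5 is removed the pieces have sizes 2, 2, 2, 1, 1, 1, 1, 1, 1, 1, 1, all ≤ ⌊15/2⌋ = 7.
Every other node leaves some component of size > 7, so the centroid is unique.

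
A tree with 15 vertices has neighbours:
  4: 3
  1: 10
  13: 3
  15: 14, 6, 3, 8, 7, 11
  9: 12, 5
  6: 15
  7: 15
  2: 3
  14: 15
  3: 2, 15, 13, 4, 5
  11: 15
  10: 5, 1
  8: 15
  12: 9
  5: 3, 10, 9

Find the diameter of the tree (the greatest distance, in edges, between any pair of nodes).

A longest path is 12 – 9 – 5 – 3 – 15 – 11, with 5 edges.

5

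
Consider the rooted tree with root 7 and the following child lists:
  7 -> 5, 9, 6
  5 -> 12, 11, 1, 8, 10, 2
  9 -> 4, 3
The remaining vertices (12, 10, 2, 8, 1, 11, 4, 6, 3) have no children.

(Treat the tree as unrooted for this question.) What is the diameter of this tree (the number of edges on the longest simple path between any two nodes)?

4

BFS from 3 reaches 10 last, at distance 4; BFS from 10 confirms no node is farther.
Path: 3–9–7–5–10.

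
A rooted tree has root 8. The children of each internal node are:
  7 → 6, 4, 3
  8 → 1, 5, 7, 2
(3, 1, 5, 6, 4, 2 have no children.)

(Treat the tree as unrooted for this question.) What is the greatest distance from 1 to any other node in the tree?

3

Distances from 1 peak at 3, attained at 4 (3, 6 also at distance 3).
1-8-7-4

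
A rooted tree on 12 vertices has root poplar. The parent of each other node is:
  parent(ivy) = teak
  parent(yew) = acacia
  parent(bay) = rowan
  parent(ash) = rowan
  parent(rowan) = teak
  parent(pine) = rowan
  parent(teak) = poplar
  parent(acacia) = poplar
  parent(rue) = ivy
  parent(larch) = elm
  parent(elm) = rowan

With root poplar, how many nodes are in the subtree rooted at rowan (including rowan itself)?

6

rowan's subtree: {rowan, bay, pine, elm, ash, larch}, size 6.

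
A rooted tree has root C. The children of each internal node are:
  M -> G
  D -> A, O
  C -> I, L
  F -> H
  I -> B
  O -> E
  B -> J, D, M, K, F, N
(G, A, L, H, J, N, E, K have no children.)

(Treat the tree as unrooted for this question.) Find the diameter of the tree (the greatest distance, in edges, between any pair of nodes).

BFS from L reaches E last, at distance 6; BFS from E confirms no node is farther.
Path: L - C - I - B - D - O - E.

6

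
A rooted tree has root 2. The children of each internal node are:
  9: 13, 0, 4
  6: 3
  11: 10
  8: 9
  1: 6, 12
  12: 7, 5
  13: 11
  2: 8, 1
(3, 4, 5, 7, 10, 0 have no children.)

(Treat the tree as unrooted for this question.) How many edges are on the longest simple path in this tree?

8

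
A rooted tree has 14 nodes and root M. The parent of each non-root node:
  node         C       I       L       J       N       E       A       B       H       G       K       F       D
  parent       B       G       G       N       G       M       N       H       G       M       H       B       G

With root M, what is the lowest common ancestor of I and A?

G

I's ancestor chain is I, G, M and A's is A, N, G, M; they first meet at G.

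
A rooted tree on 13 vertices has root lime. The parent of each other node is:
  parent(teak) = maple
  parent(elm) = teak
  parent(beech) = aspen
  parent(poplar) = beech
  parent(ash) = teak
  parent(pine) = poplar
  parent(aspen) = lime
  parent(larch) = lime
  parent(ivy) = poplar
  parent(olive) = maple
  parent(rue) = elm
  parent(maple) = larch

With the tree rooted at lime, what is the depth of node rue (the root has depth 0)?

5

lime – larch – maple – teak – elm – rue — 5 edges.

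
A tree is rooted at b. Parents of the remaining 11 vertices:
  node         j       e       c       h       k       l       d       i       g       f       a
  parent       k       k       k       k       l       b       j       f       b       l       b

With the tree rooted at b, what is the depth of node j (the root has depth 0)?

3

Path from b to j: b → l → k → j, which has 3 edges.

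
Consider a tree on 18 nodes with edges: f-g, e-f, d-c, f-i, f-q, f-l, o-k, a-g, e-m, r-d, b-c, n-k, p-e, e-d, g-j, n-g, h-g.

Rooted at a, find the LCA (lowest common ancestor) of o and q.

g

Path o→root: o k n g a; path q→root: q f g a.
First common node: g.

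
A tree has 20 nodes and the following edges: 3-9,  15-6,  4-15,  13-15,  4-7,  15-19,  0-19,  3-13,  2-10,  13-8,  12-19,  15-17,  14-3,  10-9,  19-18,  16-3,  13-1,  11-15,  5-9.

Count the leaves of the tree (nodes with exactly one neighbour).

The leaves are 0, 1, 2, 5, 6, 7, 8, 11, 12, 14, 16, 17, 18.
That is 13 leaves.

13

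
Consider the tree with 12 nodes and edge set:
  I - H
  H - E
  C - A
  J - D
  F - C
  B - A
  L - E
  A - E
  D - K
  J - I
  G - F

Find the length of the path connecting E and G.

The path is E - A - C - F - G, which has 4 edges.

4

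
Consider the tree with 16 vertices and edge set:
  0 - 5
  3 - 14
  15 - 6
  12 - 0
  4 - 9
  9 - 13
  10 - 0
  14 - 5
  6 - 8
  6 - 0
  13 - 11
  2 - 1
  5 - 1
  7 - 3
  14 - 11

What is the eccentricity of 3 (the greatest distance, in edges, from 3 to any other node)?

5

The node farthest from 3 is 8 (4, 15 also at distance 5), via 3–14–5–0–6–8 — 5 edges.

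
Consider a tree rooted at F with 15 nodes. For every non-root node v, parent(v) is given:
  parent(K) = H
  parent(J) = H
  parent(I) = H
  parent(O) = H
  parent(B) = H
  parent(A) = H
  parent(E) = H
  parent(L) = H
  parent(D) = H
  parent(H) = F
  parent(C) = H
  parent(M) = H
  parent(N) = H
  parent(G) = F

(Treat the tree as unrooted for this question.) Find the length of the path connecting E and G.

3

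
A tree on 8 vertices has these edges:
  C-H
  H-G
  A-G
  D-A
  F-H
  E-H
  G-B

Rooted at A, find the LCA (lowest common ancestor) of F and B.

Ancestors of F (toward the root): F, H, G, A.
Ancestors of B: B, G, A.
The deepest node appearing in both lists is G.

G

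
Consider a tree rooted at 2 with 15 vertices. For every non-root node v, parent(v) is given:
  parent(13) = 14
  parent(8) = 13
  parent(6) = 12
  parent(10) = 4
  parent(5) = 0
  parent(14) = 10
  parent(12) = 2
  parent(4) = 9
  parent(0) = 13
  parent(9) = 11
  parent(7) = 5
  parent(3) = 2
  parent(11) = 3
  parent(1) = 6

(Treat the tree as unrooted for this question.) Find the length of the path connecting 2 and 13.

7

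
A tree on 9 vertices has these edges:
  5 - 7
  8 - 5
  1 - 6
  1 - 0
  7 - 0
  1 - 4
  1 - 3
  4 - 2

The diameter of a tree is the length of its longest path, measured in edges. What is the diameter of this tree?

6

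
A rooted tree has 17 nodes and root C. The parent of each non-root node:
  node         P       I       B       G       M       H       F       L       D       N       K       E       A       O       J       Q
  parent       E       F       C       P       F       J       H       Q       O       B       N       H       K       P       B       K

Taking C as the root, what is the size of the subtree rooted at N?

5

Descendants of N (including itself): N, K, A, Q, L. That's 5.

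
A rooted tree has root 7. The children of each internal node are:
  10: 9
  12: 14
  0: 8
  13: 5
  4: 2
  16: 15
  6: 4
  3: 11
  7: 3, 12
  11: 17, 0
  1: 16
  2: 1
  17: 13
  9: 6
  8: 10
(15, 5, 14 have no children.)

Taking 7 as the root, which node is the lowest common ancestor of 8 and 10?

Path 8→root: 8 0 11 3 7; path 10→root: 10 8 0 11 3 7.
First common node: 8.

8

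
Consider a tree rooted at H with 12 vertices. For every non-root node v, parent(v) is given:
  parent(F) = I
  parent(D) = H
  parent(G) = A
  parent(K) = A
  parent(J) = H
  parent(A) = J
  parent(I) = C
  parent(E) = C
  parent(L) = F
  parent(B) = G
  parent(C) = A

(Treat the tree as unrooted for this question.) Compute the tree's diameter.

7

A longest path is D - H - J - A - C - I - F - L, with 7 edges.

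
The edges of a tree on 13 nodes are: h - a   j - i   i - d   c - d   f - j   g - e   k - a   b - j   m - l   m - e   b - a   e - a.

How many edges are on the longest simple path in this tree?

BFS from c reaches l last, at distance 8; BFS from l confirms no node is farther.
Path: c - d - i - j - b - a - e - m - l.

8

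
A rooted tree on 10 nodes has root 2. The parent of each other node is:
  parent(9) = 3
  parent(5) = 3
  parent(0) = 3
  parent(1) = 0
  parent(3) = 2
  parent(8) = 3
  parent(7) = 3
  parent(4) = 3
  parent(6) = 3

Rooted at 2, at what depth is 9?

Climbing from 9 to the root: 9 – 3 – 2. That's 2 steps.

2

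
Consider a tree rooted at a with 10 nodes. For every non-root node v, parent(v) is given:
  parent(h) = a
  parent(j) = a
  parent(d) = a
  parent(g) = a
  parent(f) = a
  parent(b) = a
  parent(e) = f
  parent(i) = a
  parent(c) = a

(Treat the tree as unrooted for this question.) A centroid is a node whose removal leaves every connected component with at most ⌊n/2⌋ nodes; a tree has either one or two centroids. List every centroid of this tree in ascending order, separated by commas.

a

If a is removed the pieces have sizes 2, 1, 1, 1, 1, 1, 1, 1, all ≤ ⌊10/2⌋ = 5.
Every other node leaves some component of size > 5, so the centroid is unique.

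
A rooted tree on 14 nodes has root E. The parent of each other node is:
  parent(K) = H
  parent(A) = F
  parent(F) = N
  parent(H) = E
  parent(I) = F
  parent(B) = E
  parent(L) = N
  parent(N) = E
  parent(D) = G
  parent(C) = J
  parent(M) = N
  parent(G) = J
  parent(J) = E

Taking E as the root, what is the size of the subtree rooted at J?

Descendants of J (including itself): J, G, C, D. That's 4.

4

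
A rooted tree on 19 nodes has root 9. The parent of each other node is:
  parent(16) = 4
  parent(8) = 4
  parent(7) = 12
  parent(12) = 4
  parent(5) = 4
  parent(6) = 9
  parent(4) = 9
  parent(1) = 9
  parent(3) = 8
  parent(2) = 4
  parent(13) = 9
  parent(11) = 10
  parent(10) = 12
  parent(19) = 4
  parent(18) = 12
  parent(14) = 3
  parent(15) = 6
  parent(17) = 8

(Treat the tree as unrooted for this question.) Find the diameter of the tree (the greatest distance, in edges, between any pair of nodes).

6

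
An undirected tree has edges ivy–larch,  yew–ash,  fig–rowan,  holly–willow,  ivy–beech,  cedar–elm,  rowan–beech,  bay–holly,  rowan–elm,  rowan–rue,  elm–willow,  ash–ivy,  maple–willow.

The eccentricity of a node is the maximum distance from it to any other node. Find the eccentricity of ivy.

Distances from ivy peak at 6, attained at bay.
ivy–beech–rowan–elm–willow–holly–bay

6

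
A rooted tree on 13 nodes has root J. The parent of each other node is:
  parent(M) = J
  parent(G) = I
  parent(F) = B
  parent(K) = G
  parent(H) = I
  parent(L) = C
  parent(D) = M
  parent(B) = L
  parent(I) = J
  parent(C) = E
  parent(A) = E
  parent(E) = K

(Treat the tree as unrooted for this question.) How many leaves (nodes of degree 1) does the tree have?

Exactly 4 nodes have a single neighbour: A, D, F, H.

4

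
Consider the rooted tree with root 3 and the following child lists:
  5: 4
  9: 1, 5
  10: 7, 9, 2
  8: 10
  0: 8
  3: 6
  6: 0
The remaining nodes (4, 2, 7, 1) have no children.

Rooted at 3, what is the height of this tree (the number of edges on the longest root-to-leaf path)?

7

The longest root-to-leaf path is 3–6–0–8–10–9–5–4 (7 edges).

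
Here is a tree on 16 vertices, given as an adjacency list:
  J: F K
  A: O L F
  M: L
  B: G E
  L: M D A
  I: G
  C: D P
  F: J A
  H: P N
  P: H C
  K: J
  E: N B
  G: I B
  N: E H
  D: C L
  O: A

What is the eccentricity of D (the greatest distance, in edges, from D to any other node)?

8

The node farthest from D is I, via D–C–P–H–N–E–B–G–I — 8 edges.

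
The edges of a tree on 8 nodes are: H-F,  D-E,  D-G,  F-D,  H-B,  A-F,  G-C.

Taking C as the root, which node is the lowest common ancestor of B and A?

B's ancestor chain is B, H, F, D, G, C and A's is A, F, D, G, C; they first meet at F.

F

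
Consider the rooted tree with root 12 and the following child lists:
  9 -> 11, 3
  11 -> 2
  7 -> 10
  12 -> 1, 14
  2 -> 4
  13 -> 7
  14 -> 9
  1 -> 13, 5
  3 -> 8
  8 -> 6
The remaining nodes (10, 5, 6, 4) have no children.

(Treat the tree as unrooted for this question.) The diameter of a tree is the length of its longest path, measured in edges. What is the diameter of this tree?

Starting from 6, a farthest node is 10 at distance 9.
One longest path: 6 – 8 – 3 – 9 – 14 – 12 – 1 – 13 – 7 – 10.
So the diameter is 9.

9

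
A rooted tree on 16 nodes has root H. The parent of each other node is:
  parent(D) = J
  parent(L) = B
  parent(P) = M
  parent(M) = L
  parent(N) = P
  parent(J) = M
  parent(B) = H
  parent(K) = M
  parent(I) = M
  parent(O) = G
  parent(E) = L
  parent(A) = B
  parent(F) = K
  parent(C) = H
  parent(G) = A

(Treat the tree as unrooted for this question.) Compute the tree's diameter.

7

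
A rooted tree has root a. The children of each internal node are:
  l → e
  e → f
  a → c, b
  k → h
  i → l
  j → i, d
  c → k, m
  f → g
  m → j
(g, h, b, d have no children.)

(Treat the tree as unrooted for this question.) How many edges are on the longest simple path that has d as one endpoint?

A farthest node from d is g.
The path d–j–i–l–e–f–g has 6 edges.

6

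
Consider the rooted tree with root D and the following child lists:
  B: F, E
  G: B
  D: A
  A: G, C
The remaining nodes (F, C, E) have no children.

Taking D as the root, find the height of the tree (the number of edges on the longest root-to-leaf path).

E sits deepest: D – A – G – B – E — 4 edges from the root.

4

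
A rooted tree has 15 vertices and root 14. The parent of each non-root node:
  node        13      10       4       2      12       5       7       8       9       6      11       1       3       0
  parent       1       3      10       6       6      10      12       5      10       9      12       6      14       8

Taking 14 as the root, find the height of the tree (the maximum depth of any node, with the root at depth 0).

6

7 sits deepest: 14 – 3 – 10 – 9 – 6 – 12 – 7 — 6 edges from the root.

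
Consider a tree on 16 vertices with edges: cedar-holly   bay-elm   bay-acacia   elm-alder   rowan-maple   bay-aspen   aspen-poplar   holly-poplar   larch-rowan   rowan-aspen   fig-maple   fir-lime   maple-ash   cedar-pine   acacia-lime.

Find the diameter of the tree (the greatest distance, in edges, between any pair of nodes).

8

Starting from pine, a farthest node is fir at distance 8.
One longest path: pine-cedar-holly-poplar-aspen-bay-acacia-lime-fir.
So the diameter is 8.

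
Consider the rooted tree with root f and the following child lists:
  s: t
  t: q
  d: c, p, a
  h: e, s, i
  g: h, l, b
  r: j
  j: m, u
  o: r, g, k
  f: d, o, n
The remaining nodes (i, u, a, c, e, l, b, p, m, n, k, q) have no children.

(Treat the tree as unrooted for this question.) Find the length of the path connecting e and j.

The path is e – h – g – o – r – j, which has 5 edges.

5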